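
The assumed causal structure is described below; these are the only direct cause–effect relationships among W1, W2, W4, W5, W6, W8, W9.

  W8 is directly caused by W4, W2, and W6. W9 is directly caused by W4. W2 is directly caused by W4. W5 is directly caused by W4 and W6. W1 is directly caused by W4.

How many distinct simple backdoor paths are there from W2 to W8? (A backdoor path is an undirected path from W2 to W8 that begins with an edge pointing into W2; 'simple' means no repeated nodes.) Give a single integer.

A backdoor path from W2 to W8 is any simple undirected path whose first edge points into W2 (i.e. leaves W2 via a parent).
Parents of W2: {W4}.
Enumerating:
  P1: W2 <- W4 -> W5 <- W6 -> W8
  P2: W2 <- W4 -> W8
That exhausts the simple backdoor paths. Count: 2.

2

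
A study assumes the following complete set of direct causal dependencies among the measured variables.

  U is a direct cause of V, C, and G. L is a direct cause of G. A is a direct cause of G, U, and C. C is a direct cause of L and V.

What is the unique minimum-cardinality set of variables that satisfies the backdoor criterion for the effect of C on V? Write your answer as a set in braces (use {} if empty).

Variables eligible for adjustment (non-descendants of C, excluding C and V): {A, U}.
Backdoor paths from C to V:
  P1: C <- A -> U -> V
  P2: C <- A -> G <- U -> V
  P3: C <- U -> V
The empty set is not sufficient: P1 (C <- A -> U -> V) has no collider blocking it and no conditioned non-collider, so it is open.
Try {U}:
  P1: blocked at chain node U ∈ conditioning set.
  P2: blocked at collider G (neither it nor any descendant is in the conditioning set).
  P3: blocked at fork node U ∈ conditioning set.
{U} contains no descendant of C and blocks every backdoor path.
No other singleton works — e.g. {A} leaves P3 open — so {U} is the unique smallest valid adjustment set.

{U}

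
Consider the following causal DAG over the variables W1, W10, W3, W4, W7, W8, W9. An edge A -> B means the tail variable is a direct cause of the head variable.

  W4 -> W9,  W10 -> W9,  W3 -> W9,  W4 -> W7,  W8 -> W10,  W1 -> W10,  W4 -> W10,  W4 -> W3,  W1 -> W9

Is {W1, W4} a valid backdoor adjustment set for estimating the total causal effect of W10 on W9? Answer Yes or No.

Backdoor paths from W10 to W9 (paths whose first edge points into W10):
  P1: W10 <- W4 -> W3 -> W9
  P2: W10 <- W4 -> W9
  P3: W10 <- W1 -> W9
Condition 1 (no descendant of W10 in the set): holds — descendants of W10 are {W9}; none are in {W1, W4}.
Condition 2 (every backdoor path blocked by {W1, W4}):
  P1: blocked at fork node W4 ∈ conditioning set.
  P2: blocked at fork node W4 ∈ conditioning set.
  P3: blocked at fork node W1 ∈ conditioning set.
{W1, W4} satisfies the backdoor criterion.

Yes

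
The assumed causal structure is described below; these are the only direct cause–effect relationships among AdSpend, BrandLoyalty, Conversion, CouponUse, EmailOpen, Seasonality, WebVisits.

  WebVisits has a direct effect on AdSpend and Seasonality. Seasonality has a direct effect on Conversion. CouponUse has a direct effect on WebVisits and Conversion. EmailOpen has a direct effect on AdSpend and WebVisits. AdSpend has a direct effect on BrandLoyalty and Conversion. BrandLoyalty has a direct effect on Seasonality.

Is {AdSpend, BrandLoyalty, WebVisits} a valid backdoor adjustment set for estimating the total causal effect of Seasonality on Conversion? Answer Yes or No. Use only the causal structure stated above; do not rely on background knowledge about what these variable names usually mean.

Backdoor paths from Seasonality to Conversion (paths whose first edge points into Seasonality):
  P1: Seasonality <- WebVisits <- EmailOpen -> AdSpend -> Conversion
  P2: Seasonality <- WebVisits <- CouponUse -> Conversion
  P3: Seasonality <- WebVisits -> AdSpend -> Conversion
  P4: Seasonality <- BrandLoyalty <- AdSpend <- EmailOpen -> WebVisits <- CouponUse -> Conversion
  P5: Seasonality <- BrandLoyalty <- AdSpend <- WebVisits <- CouponUse -> Conversion
  P6: Seasonality <- BrandLoyalty <- AdSpend -> Conversion
Condition 1 (no descendant of Seasonality in the set): holds — descendants of Seasonality are {Conversion}; none are in {AdSpend, BrandLoyalty, WebVisits}.
Condition 2 (every backdoor path blocked by {AdSpend, BrandLoyalty, WebVisits}):
  P1: blocked at chain node WebVisits ∈ conditioning set.
  P2: blocked at chain node WebVisits ∈ conditioning set.
  P3: blocked at fork node WebVisits ∈ conditioning set.
  P4: blocked at chain node BrandLoyalty ∈ conditioning set.
  P5: blocked at chain node BrandLoyalty ∈ conditioning set.
  P6: blocked at chain node BrandLoyalty ∈ conditioning set.
{AdSpend, BrandLoyalty, WebVisits} satisfies the backdoor criterion.

Yes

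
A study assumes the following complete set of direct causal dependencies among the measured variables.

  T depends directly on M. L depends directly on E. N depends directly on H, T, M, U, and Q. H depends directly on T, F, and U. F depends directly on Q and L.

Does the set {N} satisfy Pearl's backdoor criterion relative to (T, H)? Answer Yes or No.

Backdoor paths from T to H (paths whose first edge points into T):
  P1: T <- M -> N <- Q -> F -> H
  P2: T <- M -> N <- U -> H
  P3: T <- M -> N <- H
Condition 1 (no descendant of T in the set): FAILS — N is a descendant of T.
Condition 2 (every backdoor path blocked by {N}):
  P1: open — collider(s) N are conditioned on (or have a conditioned descendant) and no non-collider on the path is in the set.
  P2: open — collider(s) N are conditioned on (or have a conditioned descendant) and no non-collider on the path is in the set.
  P3: open — collider(s) N are conditioned on (or have a conditioned descendant) and no non-collider on the path is in the set.
{N} does not satisfy the backdoor criterion.

No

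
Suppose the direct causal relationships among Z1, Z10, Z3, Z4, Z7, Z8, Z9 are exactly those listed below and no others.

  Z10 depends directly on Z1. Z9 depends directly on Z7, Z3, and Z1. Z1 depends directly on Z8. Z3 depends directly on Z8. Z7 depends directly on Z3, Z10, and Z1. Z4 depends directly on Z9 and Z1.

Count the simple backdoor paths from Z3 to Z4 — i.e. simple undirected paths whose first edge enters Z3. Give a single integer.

4

A backdoor path from Z3 to Z4 is any simple undirected path whose first edge points into Z3 (i.e. leaves Z3 via a parent).
Parents of Z3: {Z8}.
Enumerating:
  P1: Z3 <- Z8 -> Z1 -> Z10 -> Z7 -> Z9 -> Z4
  P2: Z3 <- Z8 -> Z1 -> Z7 -> Z9 -> Z4
  P3: Z3 <- Z8 -> Z1 -> Z9 -> Z4
  P4: Z3 <- Z8 -> Z1 -> Z4
That exhausts the simple backdoor paths. Count: 4.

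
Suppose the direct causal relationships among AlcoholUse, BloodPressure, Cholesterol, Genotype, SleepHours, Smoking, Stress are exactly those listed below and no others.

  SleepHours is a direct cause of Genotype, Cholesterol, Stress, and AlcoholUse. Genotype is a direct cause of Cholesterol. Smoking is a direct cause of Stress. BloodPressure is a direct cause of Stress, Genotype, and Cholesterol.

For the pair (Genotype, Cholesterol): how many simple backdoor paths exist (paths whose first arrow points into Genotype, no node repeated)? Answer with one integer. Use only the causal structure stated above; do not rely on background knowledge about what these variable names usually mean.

A backdoor path from Genotype to Cholesterol is any simple undirected path whose first edge points into Genotype (i.e. leaves Genotype via a parent).
Parents of Genotype: {BloodPressure, SleepHours}.
Enumerating:
  P1: Genotype <- SleepHours -> Stress <- BloodPressure -> Cholesterol
  P2: Genotype <- SleepHours -> Cholesterol
  P3: Genotype <- BloodPressure -> Stress <- SleepHours -> Cholesterol
  P4: Genotype <- BloodPressure -> Cholesterol
That exhausts the simple backdoor paths. Count: 4.

4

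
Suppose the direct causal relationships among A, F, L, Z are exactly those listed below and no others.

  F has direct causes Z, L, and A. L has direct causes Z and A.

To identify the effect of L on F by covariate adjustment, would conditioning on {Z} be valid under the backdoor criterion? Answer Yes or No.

Backdoor paths from L to F (paths whose first edge points into L):
  P1: L <- Z -> F
  P2: L <- A -> F
Condition 1 (no descendant of L in the set): holds — descendants of L are {F}; none are in {Z}.
Condition 2 (every backdoor path blocked by {Z}):
  P1: blocked at fork node Z ∈ conditioning set.
  P2: open — no interior node is in the conditioning set.
{Z} does not satisfy the backdoor criterion.

No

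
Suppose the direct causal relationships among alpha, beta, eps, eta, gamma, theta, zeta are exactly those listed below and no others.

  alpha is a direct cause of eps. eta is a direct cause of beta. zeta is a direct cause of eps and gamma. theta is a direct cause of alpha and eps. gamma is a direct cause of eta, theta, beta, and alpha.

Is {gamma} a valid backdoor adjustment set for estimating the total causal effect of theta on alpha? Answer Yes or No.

Yes

Backdoor paths from theta to alpha (paths whose first edge points into theta):
  P1: theta <- gamma <- zeta -> eps <- alpha
  P2: theta <- gamma -> alpha
Condition 1 (no descendant of theta in the set): holds — descendants of theta are {alpha, eps}; none are in {gamma}.
Condition 2 (every backdoor path blocked by {gamma}):
  P1: blocked at chain node gamma ∈ conditioning set.
  P2: blocked at fork node gamma ∈ conditioning set.
{gamma} satisfies the backdoor criterion.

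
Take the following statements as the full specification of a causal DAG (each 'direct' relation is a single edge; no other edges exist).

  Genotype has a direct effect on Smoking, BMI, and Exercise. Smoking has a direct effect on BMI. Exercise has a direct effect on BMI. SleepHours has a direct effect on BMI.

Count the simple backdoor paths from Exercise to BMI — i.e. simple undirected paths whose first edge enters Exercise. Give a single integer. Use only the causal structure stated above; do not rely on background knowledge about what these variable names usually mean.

2

A backdoor path from Exercise to BMI is any simple undirected path whose first edge points into Exercise (i.e. leaves Exercise via a parent).
Parents of Exercise: {Genotype}.
Enumerating:
  P1: Exercise <- Genotype -> Smoking -> BMI
  P2: Exercise <- Genotype -> BMI
That exhausts the simple backdoor paths. Count: 2.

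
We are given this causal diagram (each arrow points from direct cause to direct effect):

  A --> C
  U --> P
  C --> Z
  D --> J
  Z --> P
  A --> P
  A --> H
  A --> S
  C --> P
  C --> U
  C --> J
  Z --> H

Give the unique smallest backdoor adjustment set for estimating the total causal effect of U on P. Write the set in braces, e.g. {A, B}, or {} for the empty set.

Variables eligible for adjustment (non-descendants of U, excluding U and P): {A, C, D, H, J, S, Z}.
Backdoor paths from U to P:
  P1: U <- C <- A -> H <- Z -> P
  P2: U <- C <- A -> P
  P3: U <- C -> Z -> H <- A -> P
  P4: U <- C -> Z -> P
  P5: U <- C -> P
The empty set is not sufficient: P2 (U <- C <- A -> P) has no collider blocking it and no conditioned non-collider, so it is open.
Try {C}:
  P1: blocked at chain node C ∈ conditioning set.
  P2: blocked at chain node C ∈ conditioning set.
  P3: blocked at fork node C ∈ conditioning set.
  P4: blocked at fork node C ∈ conditioning set.
  P5: blocked at fork node C ∈ conditioning set.
{C} contains no descendant of U and blocks every backdoor path.
No other singleton works — e.g. {A} leaves P4 open — so {C} is the unique smallest valid adjustment set.

{C}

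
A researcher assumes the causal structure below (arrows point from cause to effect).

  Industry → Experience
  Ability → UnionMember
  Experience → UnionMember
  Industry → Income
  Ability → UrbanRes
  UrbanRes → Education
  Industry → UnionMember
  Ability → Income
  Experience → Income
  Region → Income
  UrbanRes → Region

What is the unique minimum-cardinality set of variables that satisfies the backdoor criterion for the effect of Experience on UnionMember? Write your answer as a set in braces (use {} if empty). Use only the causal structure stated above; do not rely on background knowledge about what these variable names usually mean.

{Industry}

Variables eligible for adjustment (non-descendants of Experience, excluding Experience and UnionMember): {Ability, Education, Industry, Region, UrbanRes}.
Backdoor paths from Experience to UnionMember:
  P1: Experience <- Industry -> Income <- Ability -> UnionMember
  P2: Experience <- Industry -> Income <- Region <- UrbanRes <- Ability -> UnionMember
  P3: Experience <- Industry -> UnionMember
The empty set is not sufficient: P3 (Experience <- Industry -> UnionMember) has no collider blocking it and no conditioned non-collider, so it is open.
Try {Industry}:
  P1: blocked at fork node Industry ∈ conditioning set.
  P2: blocked at fork node Industry ∈ conditioning set.
  P3: blocked at fork node Industry ∈ conditioning set.
{Industry} contains no descendant of Experience and blocks every backdoor path.
No other singleton works — e.g. {Ability} leaves P3 open — so {Industry} is the unique smallest valid adjustment set.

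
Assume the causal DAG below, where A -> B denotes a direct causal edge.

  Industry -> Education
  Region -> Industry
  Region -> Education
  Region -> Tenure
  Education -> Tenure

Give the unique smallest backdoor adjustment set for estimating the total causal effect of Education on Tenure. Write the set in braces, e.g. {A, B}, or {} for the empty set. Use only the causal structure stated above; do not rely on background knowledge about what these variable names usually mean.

Variables eligible for adjustment (non-descendants of Education, excluding Education and Tenure): {Industry, Region}.
Backdoor paths from Education to Tenure:
  P1: Education <- Region -> Tenure
  P2: Education <- Industry <- Region -> Tenure
The empty set is not sufficient: P1 (Education <- Region -> Tenure) has no collider blocking it and no conditioned non-collider, so it is open.
Try {Region}:
  P1: blocked at fork node Region ∈ conditioning set.
  P2: blocked at fork node Region ∈ conditioning set.
{Region} contains no descendant of Education and blocks every backdoor path.
No other singleton works — e.g. {Industry} leaves P1 open — so {Region} is the unique smallest valid adjustment set.

{Region}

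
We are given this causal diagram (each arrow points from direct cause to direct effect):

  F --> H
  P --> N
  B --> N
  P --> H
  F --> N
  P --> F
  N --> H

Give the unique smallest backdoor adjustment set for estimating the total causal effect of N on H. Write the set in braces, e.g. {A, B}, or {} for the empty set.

{F, P}

Variables eligible for adjustment (non-descendants of N, excluding N and H): {B, F, P}.
Backdoor paths from N to H:
  P1: N <- P -> F -> H
  P2: N <- P -> H
  P3: N <- F <- P -> H
  P4: N <- F -> H
The empty set is not sufficient: P1 (N <- P -> F -> H) has no collider blocking it and no conditioned non-collider, so it is open.
Try {F, P}:
  P1: blocked at fork node P ∈ conditioning set.
  P2: blocked at fork node P ∈ conditioning set.
  P3: blocked at chain node F ∈ conditioning set.
  P4: blocked at fork node F ∈ conditioning set.
{F, P} contains no descendant of N and blocks every backdoor path.
Every element of {F, P} is needed (dropping F leaves P4 open; dropping P leaves P2 open), so no proper subset is valid.
Among all size-2 subsets of the eligible variables, only {F, P} blocks every backdoor path, so it is the unique smallest valid adjustment set.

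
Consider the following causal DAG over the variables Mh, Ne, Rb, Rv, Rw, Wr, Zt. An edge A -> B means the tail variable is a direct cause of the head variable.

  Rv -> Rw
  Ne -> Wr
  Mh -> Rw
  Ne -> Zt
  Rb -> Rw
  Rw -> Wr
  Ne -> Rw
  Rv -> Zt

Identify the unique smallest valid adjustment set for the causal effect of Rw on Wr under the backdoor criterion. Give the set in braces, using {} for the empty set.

{Ne}

Variables eligible for adjustment (non-descendants of Rw, excluding Rw and Wr): {Mh, Ne, Rb, Rv, Zt}.
Backdoor paths from Rw to Wr:
  P1: Rw <- Rv -> Zt <- Ne -> Wr
  P2: Rw <- Ne -> Wr
The empty set is not sufficient: P2 (Rw <- Ne -> Wr) has no collider blocking it and no conditioned non-collider, so it is open.
Try {Ne}:
  P1: blocked at collider Zt (neither it nor any descendant is in the conditioning set).
  P2: blocked at fork node Ne ∈ conditioning set.
{Ne} contains no descendant of Rw and blocks every backdoor path.
No other singleton works — e.g. {Mh} leaves P2 open — so {Ne} is the unique smallest valid adjustment set.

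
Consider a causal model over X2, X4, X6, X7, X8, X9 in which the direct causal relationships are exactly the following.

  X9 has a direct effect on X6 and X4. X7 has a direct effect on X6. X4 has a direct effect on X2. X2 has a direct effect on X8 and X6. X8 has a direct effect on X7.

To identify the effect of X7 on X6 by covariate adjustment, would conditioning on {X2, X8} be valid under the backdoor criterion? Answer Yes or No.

Backdoor paths from X7 to X6 (paths whose first edge points into X7):
  P1: X7 <- X8 <- X2 <- X4 <- X9 -> X6
  P2: X7 <- X8 <- X2 -> X6
Condition 1 (no descendant of X7 in the set): holds — descendants of X7 are {X6}; none are in {X2, X8}.
Condition 2 (every backdoor path blocked by {X2, X8}):
  P1: blocked at chain node X8 ∈ conditioning set.
  P2: blocked at chain node X8 ∈ conditioning set.
{X2, X8} satisfies the backdoor criterion.

Yes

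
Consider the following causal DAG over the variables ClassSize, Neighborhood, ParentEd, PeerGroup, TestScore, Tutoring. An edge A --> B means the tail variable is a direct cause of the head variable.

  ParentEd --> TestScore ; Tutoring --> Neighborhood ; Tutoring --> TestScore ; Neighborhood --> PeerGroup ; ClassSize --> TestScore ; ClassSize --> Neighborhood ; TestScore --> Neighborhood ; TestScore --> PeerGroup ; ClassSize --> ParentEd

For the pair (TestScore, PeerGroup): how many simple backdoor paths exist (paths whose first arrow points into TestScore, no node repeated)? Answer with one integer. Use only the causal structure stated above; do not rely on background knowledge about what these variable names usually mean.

A backdoor path from TestScore to PeerGroup is any simple undirected path whose first edge points into TestScore (i.e. leaves TestScore via a parent).
Parents of TestScore: {ClassSize, ParentEd, Tutoring}.
Enumerating:
  P1: TestScore <- ClassSize -> Neighborhood -> PeerGroup
  P2: TestScore <- ParentEd <- ClassSize -> Neighborhood -> PeerGroup
  P3: TestScore <- Tutoring -> Neighborhood -> PeerGroup
That exhausts the simple backdoor paths. Count: 3.

3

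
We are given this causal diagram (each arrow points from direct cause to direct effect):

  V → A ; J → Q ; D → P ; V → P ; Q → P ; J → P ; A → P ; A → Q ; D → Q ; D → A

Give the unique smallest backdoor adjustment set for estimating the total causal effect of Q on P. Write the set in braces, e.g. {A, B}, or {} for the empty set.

Variables eligible for adjustment (non-descendants of Q, excluding Q and P): {A, D, J, V}.
Backdoor paths from Q to P:
  P1: Q <- D -> A <- V -> P
  P2: Q <- D -> A -> P
  P3: Q <- D -> P
  P4: Q <- A <- V -> P
  P5: Q <- A <- D -> P
  P6: Q <- A -> P
  P7: Q <- J -> P
The empty set is not sufficient: P2 (Q <- D -> A -> P) has no collider blocking it and no conditioned non-collider, so it is open.
Try {A, D, J}:
  P1: blocked at fork node D ∈ conditioning set.
  P2: blocked at fork node D ∈ conditioning set.
  P3: blocked at fork node D ∈ conditioning set.
  P4: blocked at chain node A ∈ conditioning set.
  P5: blocked at chain node A ∈ conditioning set.
  P6: blocked at fork node A ∈ conditioning set.
  P7: blocked at fork node J ∈ conditioning set.
{A, D, J} contains no descendant of Q and blocks every backdoor path.
Every element of {A, D, J} is needed (dropping A leaves P4 open; dropping D leaves P1 open; dropping J leaves P7 open), so no proper subset is valid.
Among all size-3 subsets of the eligible variables, only {A, D, J} blocks every backdoor path, so it is the unique smallest valid adjustment set.

{A, D, J}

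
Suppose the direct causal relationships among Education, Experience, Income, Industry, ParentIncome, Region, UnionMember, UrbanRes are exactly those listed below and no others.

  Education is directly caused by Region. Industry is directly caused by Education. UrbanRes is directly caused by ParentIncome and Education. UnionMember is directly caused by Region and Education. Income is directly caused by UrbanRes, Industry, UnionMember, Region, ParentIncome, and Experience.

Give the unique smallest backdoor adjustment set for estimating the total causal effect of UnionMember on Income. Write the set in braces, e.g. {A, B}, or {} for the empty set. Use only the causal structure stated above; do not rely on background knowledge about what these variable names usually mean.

{Education, Region}

Variables eligible for adjustment (non-descendants of UnionMember, excluding UnionMember and Income): {Education, Experience, Industry, ParentIncome, Region, UrbanRes}.
Backdoor paths from UnionMember to Income:
  P1: UnionMember <- Region -> Education -> Industry -> Income
  P2: UnionMember <- Region -> Education -> UrbanRes <- ParentIncome -> Income
  P3: UnionMember <- Region -> Education -> UrbanRes -> Income
  P4: UnionMember <- Region -> Income
  P5: UnionMember <- Education <- Region -> Income
  P6: UnionMember <- Education -> Industry -> Income
  P7: UnionMember <- Education -> UrbanRes <- ParentIncome -> Income
  P8: UnionMember <- Education -> UrbanRes -> Income
The empty set is not sufficient: P1 (UnionMember <- Region -> Education -> Industry -> Income) has no collider blocking it and no conditioned non-collider, so it is open.
Try {Education, Region}:
  P1: blocked at fork node Region ∈ conditioning set.
  P2: blocked at fork node Region ∈ conditioning set.
  P3: blocked at fork node Region ∈ conditioning set.
  P4: blocked at fork node Region ∈ conditioning set.
  P5: blocked at chain node Education ∈ conditioning set.
  P6: blocked at fork node Education ∈ conditioning set.
  P7: blocked at fork node Education ∈ conditioning set.
  P8: blocked at fork node Education ∈ conditioning set.
{Education, Region} contains no descendant of UnionMember and blocks every backdoor path.
Every element of {Education, Region} is needed (dropping Education leaves P6 open; dropping Region leaves P4 open), so no proper subset is valid.
Among all size-2 subsets of the eligible variables, only {Education, Region} blocks every backdoor path, so it is the unique smallest valid adjustment set.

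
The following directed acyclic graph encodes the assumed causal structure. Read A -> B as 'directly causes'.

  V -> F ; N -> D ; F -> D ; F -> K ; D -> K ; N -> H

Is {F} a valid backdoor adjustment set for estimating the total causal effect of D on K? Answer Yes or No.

Backdoor paths from D to K (paths whose first edge points into D):
  P1: D <- F -> K
Condition 1 (no descendant of D in the set): holds — descendants of D are {K}; none are in {F}.
Condition 2 (every backdoor path blocked by {F}):
  P1: blocked at fork node F ∈ conditioning set.
{F} satisfies the backdoor criterion.

Yes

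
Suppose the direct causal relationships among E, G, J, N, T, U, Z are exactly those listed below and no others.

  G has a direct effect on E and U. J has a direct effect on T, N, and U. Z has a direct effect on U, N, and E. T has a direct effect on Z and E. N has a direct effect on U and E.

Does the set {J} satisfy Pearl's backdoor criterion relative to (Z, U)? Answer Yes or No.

Yes

Backdoor paths from Z to U (paths whose first edge points into Z):
  P1: Z <- T <- J -> N -> U
  P2: Z <- T <- J -> N -> E <- G -> U
  P3: Z <- T <- J -> U
  P4: Z <- T -> E <- N <- J -> U
  P5: Z <- T -> E <- N -> U
  P6: Z <- T -> E <- G -> U
Condition 1 (no descendant of Z in the set): holds — descendants of Z are {E, N, U}; none are in {J}.
Condition 2 (every backdoor path blocked by {J}):
  P1: blocked at fork node J ∈ conditioning set.
  P2: blocked at fork node J ∈ conditioning set.
  P3: blocked at fork node J ∈ conditioning set.
  P4: blocked at collider E (neither it nor any descendant is in the conditioning set).
  P5: blocked at collider E (neither it nor any descendant is in the conditioning set).
  P6: blocked at collider E (neither it nor any descendant is in the conditioning set).
{J} satisfies the backdoor criterion.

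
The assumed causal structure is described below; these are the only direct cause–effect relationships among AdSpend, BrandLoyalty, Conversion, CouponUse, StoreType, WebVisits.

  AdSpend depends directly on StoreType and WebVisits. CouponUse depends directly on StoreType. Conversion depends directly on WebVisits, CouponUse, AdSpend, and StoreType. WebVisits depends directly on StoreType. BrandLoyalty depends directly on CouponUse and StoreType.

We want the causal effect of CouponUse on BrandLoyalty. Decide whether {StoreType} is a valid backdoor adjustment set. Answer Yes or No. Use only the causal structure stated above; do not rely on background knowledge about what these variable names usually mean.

Backdoor paths from CouponUse to BrandLoyalty (paths whose first edge points into CouponUse):
  P1: CouponUse <- StoreType -> BrandLoyalty
Condition 1 (no descendant of CouponUse in the set): holds — descendants of CouponUse are {BrandLoyalty, Conversion}; none are in {StoreType}.
Condition 2 (every backdoor path blocked by {StoreType}):
  P1: blocked at fork node StoreType ∈ conditioning set.
{StoreType} satisfies the backdoor criterion.

Yes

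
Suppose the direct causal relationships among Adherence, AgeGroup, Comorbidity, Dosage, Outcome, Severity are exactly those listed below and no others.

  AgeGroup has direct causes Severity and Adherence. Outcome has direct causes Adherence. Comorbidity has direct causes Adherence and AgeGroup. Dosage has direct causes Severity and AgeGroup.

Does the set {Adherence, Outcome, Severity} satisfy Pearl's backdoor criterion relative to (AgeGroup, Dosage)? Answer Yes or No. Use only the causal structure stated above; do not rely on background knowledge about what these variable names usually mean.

Backdoor paths from AgeGroup to Dosage (paths whose first edge points into AgeGroup):
  P1: AgeGroup <- Severity -> Dosage
Condition 1 (no descendant of AgeGroup in the set): holds — descendants of AgeGroup are {Comorbidity, Dosage}; none are in {Adherence, Outcome, Severity}.
Condition 2 (every backdoor path blocked by {Adherence, Outcome, Severity}):
  P1: blocked at fork node Severity ∈ conditioning set.
{Adherence, Outcome, Severity} satisfies the backdoor criterion.

Yes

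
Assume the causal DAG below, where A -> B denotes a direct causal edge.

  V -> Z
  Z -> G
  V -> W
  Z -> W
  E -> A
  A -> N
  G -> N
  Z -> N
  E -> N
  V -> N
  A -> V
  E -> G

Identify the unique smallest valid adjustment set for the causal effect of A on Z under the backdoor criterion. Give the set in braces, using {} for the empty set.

Variables eligible for adjustment (non-descendants of A, excluding A and Z): {E}.
Backdoor paths from A to Z:
  P1: A <- E -> G <- Z
  P2: A <- E -> G -> N <- V -> Z
  P3: A <- E -> G -> N <- V -> W <- Z
  P4: A <- E -> G -> N <- Z
  P5: A <- E -> N <- V -> Z
  P6: A <- E -> N <- V -> W <- Z
  P7: A <- E -> N <- Z
  P8: A <- E -> N <- G <- Z
Each backdoor path contains an unconditioned collider, so every path is already blocked with the empty conditioning set:
  P1: blocked at collider G (neither it nor any descendant is in the conditioning set).
  P2: blocked at collider N (neither it nor any descendant is in the conditioning set).
  P3: blocked at collider N (neither it nor any descendant is in the conditioning set).
  P4: blocked at collider N (neither it nor any descendant is in the conditioning set).
  P5: blocked at collider N (neither it nor any descendant is in the conditioning set).
  P6: blocked at collider N (neither it nor any descendant is in the conditioning set).
  P7: blocked at collider N (neither it nor any descendant is in the conditioning set).
  P8: blocked at collider N (neither it nor any descendant is in the conditioning set).
The empty set is therefore the unique smallest valid set.

{}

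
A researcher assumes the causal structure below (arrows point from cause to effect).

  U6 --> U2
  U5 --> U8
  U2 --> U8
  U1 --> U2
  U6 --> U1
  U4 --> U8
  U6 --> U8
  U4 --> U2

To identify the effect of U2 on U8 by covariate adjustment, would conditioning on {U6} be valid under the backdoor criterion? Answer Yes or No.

Backdoor paths from U2 to U8 (paths whose first edge points into U2):
  P1: U2 <- U6 -> U8
  P2: U2 <- U1 <- U6 -> U8
  P3: U2 <- U4 -> U8
Condition 1 (no descendant of U2 in the set): holds — descendants of U2 are {U8}; none are in {U6}.
Condition 2 (every backdoor path blocked by {U6}):
  P1: blocked at fork node U6 ∈ conditioning set.
  P2: blocked at fork node U6 ∈ conditioning set.
  P3: open — no interior node is in the conditioning set.
{U6} does not satisfy the backdoor criterion.

No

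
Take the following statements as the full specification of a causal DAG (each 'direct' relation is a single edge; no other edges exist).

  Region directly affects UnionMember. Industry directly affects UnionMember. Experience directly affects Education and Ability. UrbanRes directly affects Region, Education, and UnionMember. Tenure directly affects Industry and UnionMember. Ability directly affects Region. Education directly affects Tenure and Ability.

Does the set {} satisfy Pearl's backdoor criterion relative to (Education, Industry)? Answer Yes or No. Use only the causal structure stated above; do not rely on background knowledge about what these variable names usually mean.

Backdoor paths from Education to Industry (paths whose first edge points into Education):
  P1: Education <- UrbanRes -> Region -> UnionMember <- Tenure -> Industry
  P2: Education <- UrbanRes -> Region -> UnionMember <- Industry
  P3: Education <- UrbanRes -> UnionMember <- Tenure -> Industry
  P4: Education <- UrbanRes -> UnionMember <- Industry
  P5: Education <- Experience -> Ability -> Region <- UrbanRes -> UnionMember <- Tenure -> Industry
  P6: Education <- Experience -> Ability -> Region <- UrbanRes -> UnionMember <- Industry
  P7: Education <- Experience -> Ability -> Region -> UnionMember <- Tenure -> Industry
  P8: Education <- Experience -> Ability -> Region -> UnionMember <- Industry
Condition 1 (no descendant of Education in the set): holds — descendants of Education are {Ability, Industry, Region, Tenure, UnionMember}; none are in {}.
Condition 2 (every backdoor path blocked by {}):
  P1: blocked at collider UnionMember (neither it nor any descendant is in the conditioning set).
  P2: blocked at collider UnionMember (neither it nor any descendant is in the conditioning set).
  P3: blocked at collider UnionMember (neither it nor any descendant is in the conditioning set).
  P4: blocked at collider UnionMember (neither it nor any descendant is in the conditioning set).
  P5: blocked at collider Region (neither it nor any descendant is in the conditioning set).
  P6: blocked at collider Region (neither it nor any descendant is in the conditioning set).
  P7: blocked at collider UnionMember (neither it nor any descendant is in the conditioning set).
  P8: blocked at collider UnionMember (neither it nor any descendant is in the conditioning set).
{} satisfies the backdoor criterion.

Yes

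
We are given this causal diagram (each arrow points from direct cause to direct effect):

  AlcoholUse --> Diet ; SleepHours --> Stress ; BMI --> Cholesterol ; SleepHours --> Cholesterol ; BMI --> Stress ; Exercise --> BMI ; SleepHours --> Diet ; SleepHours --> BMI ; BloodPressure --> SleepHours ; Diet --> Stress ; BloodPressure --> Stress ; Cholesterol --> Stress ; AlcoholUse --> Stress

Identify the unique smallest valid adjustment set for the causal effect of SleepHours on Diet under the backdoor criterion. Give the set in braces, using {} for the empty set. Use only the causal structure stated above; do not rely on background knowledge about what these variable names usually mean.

Variables eligible for adjustment (non-descendants of SleepHours, excluding SleepHours and Diet): {AlcoholUse, BloodPressure, Exercise}.
Backdoor paths from SleepHours to Diet:
  P1: SleepHours <- BloodPressure -> Stress <- AlcoholUse -> Diet
  P2: SleepHours <- BloodPressure -> Stress <- Diet
Each backdoor path contains an unconditioned collider, so every path is already blocked with the empty conditioning set:
  P1: blocked at collider Stress (neither it nor any descendant is in the conditioning set).
  P2: blocked at collider Stress (neither it nor any descendant is in the conditioning set).
The empty set is therefore the unique smallest valid set.

{}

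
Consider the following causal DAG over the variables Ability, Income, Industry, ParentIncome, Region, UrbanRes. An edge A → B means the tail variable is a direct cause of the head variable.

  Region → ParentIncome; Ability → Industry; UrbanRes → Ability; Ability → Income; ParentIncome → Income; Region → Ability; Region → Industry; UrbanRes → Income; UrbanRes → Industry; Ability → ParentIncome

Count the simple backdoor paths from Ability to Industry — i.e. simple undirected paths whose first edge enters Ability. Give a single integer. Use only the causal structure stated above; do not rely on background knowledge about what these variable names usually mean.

A backdoor path from Ability to Industry is any simple undirected path whose first edge points into Ability (i.e. leaves Ability via a parent).
Parents of Ability: {Region, UrbanRes}.
Enumerating:
  P1: Ability <- UrbanRes -> Industry
  P2: Ability <- UrbanRes -> Income <- ParentIncome <- Region -> Industry
  P3: Ability <- Region -> ParentIncome -> Income <- UrbanRes -> Industry
  P4: Ability <- Region -> Industry
That exhausts the simple backdoor paths. Count: 4.

4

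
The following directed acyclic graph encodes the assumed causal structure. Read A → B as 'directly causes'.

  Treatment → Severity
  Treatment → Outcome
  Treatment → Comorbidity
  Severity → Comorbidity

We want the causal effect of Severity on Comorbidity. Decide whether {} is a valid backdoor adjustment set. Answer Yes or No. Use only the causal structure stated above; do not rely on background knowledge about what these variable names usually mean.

No

Backdoor paths from Severity to Comorbidity (paths whose first edge points into Severity):
  P1: Severity <- Treatment -> Comorbidity
Condition 1 (no descendant of Severity in the set): holds — descendants of Severity are {Comorbidity}; none are in {}.
Condition 2 (every backdoor path blocked by {}):
  P1: open — no interior node is in the conditioning set.
{} does not satisfy the backdoor criterion.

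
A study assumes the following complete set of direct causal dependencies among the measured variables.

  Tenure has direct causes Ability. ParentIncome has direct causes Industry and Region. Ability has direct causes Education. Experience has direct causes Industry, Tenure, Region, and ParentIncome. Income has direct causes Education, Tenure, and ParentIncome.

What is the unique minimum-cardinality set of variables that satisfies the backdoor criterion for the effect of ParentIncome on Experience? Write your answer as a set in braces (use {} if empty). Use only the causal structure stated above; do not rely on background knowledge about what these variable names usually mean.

{Industry, Region}

Variables eligible for adjustment (non-descendants of ParentIncome, excluding ParentIncome and Experience): {Ability, Education, Industry, Region, Tenure}.
Backdoor paths from ParentIncome to Experience:
  P1: ParentIncome <- Region -> Experience
  P2: ParentIncome <- Industry -> Experience
The empty set is not sufficient: P1 (ParentIncome <- Region -> Experience) has no collider blocking it and no conditioned non-collider, so it is open.
Try {Industry, Region}:
  P1: blocked at fork node Region ∈ conditioning set.
  P2: blocked at fork node Industry ∈ conditioning set.
{Industry, Region} contains no descendant of ParentIncome and blocks every backdoor path.
Every element of {Industry, Region} is needed (dropping Industry leaves P2 open; dropping Region leaves P1 open), so no proper subset is valid.
Among all size-2 subsets of the eligible variables, only {Industry, Region} blocks every backdoor path, so it is the unique smallest valid adjustment set.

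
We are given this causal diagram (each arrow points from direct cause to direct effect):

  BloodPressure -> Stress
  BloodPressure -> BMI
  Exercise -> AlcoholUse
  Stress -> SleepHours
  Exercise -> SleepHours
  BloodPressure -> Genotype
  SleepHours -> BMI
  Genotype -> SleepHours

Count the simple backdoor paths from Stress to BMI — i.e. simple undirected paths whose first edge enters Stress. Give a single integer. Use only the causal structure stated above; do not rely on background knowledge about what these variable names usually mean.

2

A backdoor path from Stress to BMI is any simple undirected path whose first edge points into Stress (i.e. leaves Stress via a parent).
Parents of Stress: {BloodPressure}.
Enumerating:
  P1: Stress <- BloodPressure -> Genotype -> SleepHours -> BMI
  P2: Stress <- BloodPressure -> BMI
That exhausts the simple backdoor paths. Count: 2.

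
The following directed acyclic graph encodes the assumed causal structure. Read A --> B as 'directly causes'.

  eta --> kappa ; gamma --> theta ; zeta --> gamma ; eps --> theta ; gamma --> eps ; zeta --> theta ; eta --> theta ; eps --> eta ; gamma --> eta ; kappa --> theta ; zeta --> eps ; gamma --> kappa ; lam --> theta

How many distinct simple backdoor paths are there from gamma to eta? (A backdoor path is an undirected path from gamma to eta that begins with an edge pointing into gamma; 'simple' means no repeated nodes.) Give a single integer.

6

A backdoor path from gamma to eta is any simple undirected path whose first edge points into gamma (i.e. leaves gamma via a parent).
Parents of gamma: {zeta}.
Enumerating:
  P1: gamma <- zeta -> eps -> eta
  P2: gamma <- zeta -> eps -> theta <- eta
  P3: gamma <- zeta -> eps -> theta <- kappa <- eta
  P4: gamma <- zeta -> theta <- eps -> eta
  P5: gamma <- zeta -> theta <- eta
  P6: gamma <- zeta -> theta <- kappa <- eta
That exhausts the simple backdoor paths. Count: 6.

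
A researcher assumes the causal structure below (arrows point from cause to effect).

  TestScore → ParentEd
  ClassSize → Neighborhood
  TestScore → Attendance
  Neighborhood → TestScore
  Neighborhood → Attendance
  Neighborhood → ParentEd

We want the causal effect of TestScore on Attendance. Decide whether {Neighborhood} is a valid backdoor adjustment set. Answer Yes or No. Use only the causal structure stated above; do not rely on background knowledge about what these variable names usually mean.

Yes

Backdoor paths from TestScore to Attendance (paths whose first edge points into TestScore):
  P1: TestScore <- Neighborhood -> Attendance
Condition 1 (no descendant of TestScore in the set): holds — descendants of TestScore are {Attendance, ParentEd}; none are in {Neighborhood}.
Condition 2 (every backdoor path blocked by {Neighborhood}):
  P1: blocked at fork node Neighborhood ∈ conditioning set.
{Neighborhood} satisfies the backdoor criterion.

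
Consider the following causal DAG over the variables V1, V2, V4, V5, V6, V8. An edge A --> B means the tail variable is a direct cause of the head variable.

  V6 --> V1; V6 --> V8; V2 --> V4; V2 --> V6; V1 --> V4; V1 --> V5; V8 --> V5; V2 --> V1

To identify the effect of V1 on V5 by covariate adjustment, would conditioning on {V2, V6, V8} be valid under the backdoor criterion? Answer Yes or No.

Yes

Backdoor paths from V1 to V5 (paths whose first edge points into V1):
  P1: V1 <- V2 -> V6 -> V8 -> V5
  P2: V1 <- V6 -> V8 -> V5
Condition 1 (no descendant of V1 in the set): holds — descendants of V1 are {V4, V5}; none are in {V2, V6, V8}.
Condition 2 (every backdoor path blocked by {V2, V6, V8}):
  P1: blocked at fork node V2 ∈ conditioning set.
  P2: blocked at fork node V6 ∈ conditioning set.
{V2, V6, V8} satisfies the backdoor criterion.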